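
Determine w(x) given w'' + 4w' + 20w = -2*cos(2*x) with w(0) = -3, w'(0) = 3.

w = -cos(2*x)/10 - sin(2*x)/20 - 29*cos(4*x)*exp(-2*x)/10 - 27*exp(-2*x)*sin(4*x)/40

Characteristic equation r² + 4r + 20 = 0 has discriminant (4)² - 4·(20) = -64 < 0, so r = -2 ± 4i.
Hence w_h = C1*cos(4*x)*exp(-2*x) + C2*exp(-2*x)*sin(4*x).
Try w_p = A*cos(2*x) + B*sin(2*x). Substituting and equating the coefficients of cos(2x) and sin(2x) gives A = -1/10, B = -1/20, so w_p = -cos(2*x)/10 - sin(2*x)/20.
General solution: w = -cos(2*x)/10 - sin(2*x)/20 + C1*cos(4*x)*exp(-2*x) + C2*exp(-2*x)*sin(4*x).
Apply the initial conditions: w(0) = -1/10 + C1 = -3 and w'(0) = -1/10 - 2*C1 + 4*C2 = 3. Solving gives C1 = -29/10, C2 = -27/40.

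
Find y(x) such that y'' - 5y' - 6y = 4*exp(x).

Characteristic equation r² - 5r - 6 = 0 factors as (r + 1)(r - 6) = 0, so r = -1, 6.
Hence y_h = C1*exp(-x) + C2*exp(6*x).
Try y_p = A*exp(x). Substituting into the equation and dividing by exp(x) gives A = -2/5, so y_p = -2*exp(x)/5.

y = -2*exp(x)/5 + C1*exp(-x) + C2*exp(6*x)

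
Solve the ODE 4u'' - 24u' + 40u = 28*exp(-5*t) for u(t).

u = 7*exp(-5*t)/65 + C1*cos(t)*exp(3*t) + C2*exp(3*t)*sin(t)

Divide through by 4: u'' - 6u' + 10u = 7*exp(-5*t).
Characteristic equation r² - 6r + 10 = 0 has discriminant (-6)² - 4·(10) = -4 < 0, so r = 3 ± i.
Hence u_h = C1*cos(t)*exp(3*t) + C2*exp(3*t)*sin(t).
Try u_p = A*exp(-5*t). Substituting into the equation and dividing by exp(-5*t) gives A = 7/65, so u_p = 7*exp(-5*t)/65.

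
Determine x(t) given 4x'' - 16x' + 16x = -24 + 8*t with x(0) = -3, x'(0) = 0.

Divide through by 4: x'' - 4x' + 4x = -6 + 2*t.
Characteristic equation r² - 4r + 4 = 0 has discriminant (-4)² - 4·(4) = 0, so r = 2 is a repeated root.
Hence x_h = (C1 + C2*t)*exp(2*t).
For the particular solution try x_p = A0 + A1*t. Substituting and matching coefficients of each power of t gives A0 = -1, A1 = 1/2, so x_p = -1 + t/2.
General solution: x = -1 + t/2 + C1*exp(2*t) + C2*t*exp(2*t).
Apply the initial conditions: x(0) = -1 + C1 = -3 and x'(0) = 1/2 + C2 + 2*C1 = 0. Solving gives C1 = -2, C2 = 7/2.

x = -1 + t/2 - 2*exp(2*t) + 7*t*exp(2*t)/2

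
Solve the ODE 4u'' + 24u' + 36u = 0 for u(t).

u = C1*exp(-3*t) + C2*t*exp(-3*t)

Divide through by 4: u'' + 6u' + 9u = 0.
Characteristic equation r² + 6r + 9 = 0 has discriminant (6)² - 4·(9) = 0, so r = -3 is a repeated root.
Hence u_h = (C1 + C2*t)*exp(-3*t).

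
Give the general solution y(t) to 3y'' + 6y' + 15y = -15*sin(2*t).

y = -5*sin(2*t)/17 + 20*cos(2*t)/17 + C1*cos(2*t)*exp(-t) + C2*exp(-t)*sin(2*t)

Divide through by 3: y'' + 2y' + 5y = -5*sin(2*t).
Characteristic equation r² + 2r + 5 = 0 has discriminant (2)² - 4·(5) = -16 < 0, so r = -1 ± 2i.
Hence y_h = C1*cos(2*t)*exp(-t) + C2*exp(-t)*sin(2*t).
Try y_p = A*cos(2*t) + B*sin(2*t). Substituting and equating the coefficients of cos(2t) and sin(2t) gives A = 20/17, B = -5/17, so y_p = -5*sin(2*t)/17 + 20*cos(2*t)/17.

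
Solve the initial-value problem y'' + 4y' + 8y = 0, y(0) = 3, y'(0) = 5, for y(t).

Characteristic equation r² + 4r + 8 = 0 has discriminant (4)² - 4·(8) = -16 < 0, so r = -2 ± 2i.
Hence y_h = C1*cos(2*t)*exp(-2*t) + C2*exp(-2*t)*sin(2*t).
Apply the initial conditions: y(0) = C1 = 3 and y'(0) = -2*C1 + 2*C2 = 5. Solving gives C1 = 3, C2 = 11/2.

y = 3*cos(2*t)*exp(-2*t) + 11*exp(-2*t)*sin(2*t)/2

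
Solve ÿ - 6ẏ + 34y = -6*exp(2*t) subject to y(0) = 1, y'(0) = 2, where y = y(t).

Characteristic equation r² - 6r + 34 = 0 has discriminant (-6)² - 4·(34) = -100 < 0, so r = 3 ± 5i.
Hence y_h = C1*cos(5*t)*exp(3*t) + C2*exp(3*t)*sin(5*t).
Try y_p = A*exp(2*t). Substituting into the equation and dividing by exp(2*t) gives A = -3/13, so y_p = -3*exp(2*t)/13.
General solution: y = -3*exp(2*t)/13 + C1*cos(5*t)*exp(3*t) + C2*exp(3*t)*sin(5*t).
Apply the initial conditions: y(0) = -3/13 + C1 = 1 and y'(0) = -6/13 + 3*C1 + 5*C2 = 2. Solving gives C1 = 16/13, C2 = -16/65.

y = -3*exp(2*t)/13 - 16*exp(3*t)*sin(5*t)/65 + 16*cos(5*t)*exp(3*t)/13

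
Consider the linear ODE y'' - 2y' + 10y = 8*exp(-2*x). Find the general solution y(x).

Characteristic equation r² - 2r + 10 = 0 has discriminant (-2)² - 4·(10) = -36 < 0, so r = 1 ± 3i.
Hence y_h = C1*cos(3*x)*exp(x) + C2*exp(x)*sin(3*x).
Try y_p = A*exp(-2*x). Substituting into the equation and dividing by exp(-2*x) gives A = 4/9, so y_p = 4*exp(-2*x)/9.

y = 4*exp(-2*x)/9 + C1*cos(3*x)*exp(x) + C2*exp(x)*sin(3*x)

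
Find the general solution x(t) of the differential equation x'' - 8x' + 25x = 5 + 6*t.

Characteristic equation r² - 8r + 25 = 0 has discriminant (-8)² - 4·(25) = -36 < 0, so r = 4 ± 3i.
Hence x_h = C1*cos(3*t)*exp(4*t) + C2*exp(4*t)*sin(3*t).
For the particular solution try x_p = A0 + A1*t. Substituting and matching coefficients of each power of t gives A0 = 173/625, A1 = 6/25, so x_p = 173/625 + 6*t/25.

x = 173/625 + 6*t/25 + C1*cos(3*t)*exp(4*t) + C2*exp(4*t)*sin(3*t)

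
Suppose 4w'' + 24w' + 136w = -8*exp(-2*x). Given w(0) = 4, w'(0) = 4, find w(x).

w = -exp(-2*x)/13 + 53*cos(5*x)*exp(-3*x)/13 + 209*exp(-3*x)*sin(5*x)/65

Divide through by 4: w'' + 6w' + 34w = -2*exp(-2*x).
Characteristic equation r² + 6r + 34 = 0 has discriminant (6)² - 4·(34) = -100 < 0, so r = -3 ± 5i.
Hence w_h = C1*cos(5*x)*exp(-3*x) + C2*exp(-3*x)*sin(5*x).
Try w_p = A*exp(-2*x). Substituting into the equation and dividing by exp(-2*x) gives A = -1/13, so w_p = -exp(-2*x)/13.
General solution: w = -exp(-2*x)/13 + C1*cos(5*x)*exp(-3*x) + C2*exp(-3*x)*sin(5*x).
Apply the initial conditions: w(0) = -1/13 + C1 = 4 and w'(0) = 2/13 - 3*C1 + 5*C2 = 4. Solving gives C1 = 53/13, C2 = 209/65.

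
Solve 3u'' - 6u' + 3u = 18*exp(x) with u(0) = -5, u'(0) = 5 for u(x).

u = -5*exp(x) + 3*x**2*exp(x) + 10*x*exp(x)

Divide through by 3: u'' - 2u' + u = 6*exp(x).
Characteristic equation r² - 2r + 1 = 0 has discriminant (-2)² - 4·(1) = 0, so r = 1 is a repeated root.
Hence u_h = (C1 + C2*x)*exp(x).
Since exp(x) solves the homogeneous equation (r = 1 is a root of multiplicity 2), multiply the trial by x^2. Try u_p = A*x^2*exp(x). Substituting into the equation and dividing by exp(x) gives A = 3, so u_p = 3*x^2*exp(x).
General solution: u = C1*exp(x) + 3*x^2*exp(x) + C2*x*exp(x).
Apply the initial conditions: u(0) = C1 = -5 and u'(0) = C1 + C2 = 5. Solving gives C1 = -5, C2 = 10.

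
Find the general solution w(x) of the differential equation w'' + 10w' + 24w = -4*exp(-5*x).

Characteristic equation r² + 10r + 24 = 0 factors as (r + 6)(r + 4) = 0, so r = -6, -4.
Hence w_h = C1*exp(-6*x) + C2*exp(-4*x).
Try w_p = A*exp(-5*x). Substituting into the equation and dividing by exp(-5*x) gives A = 4, so w_p = 4*exp(-5*x).

w = 4*exp(-5*x) + C1*exp(-6*x) + C2*exp(-4*x)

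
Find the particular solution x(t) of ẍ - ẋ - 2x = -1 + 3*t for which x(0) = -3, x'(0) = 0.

x = 5/4 - 11*exp(2*t)/12 - 10*exp(-t)/3 - 3*t/2

Characteristic equation r² - r - 2 = 0 factors as (r + 1)(r - 2) = 0, so r = -1, 2.
Hence x_h = C1*exp(-t) + C2*exp(2*t).
For the particular solution try x_p = A0 + A1*t. Substituting and matching coefficients of each power of t gives A0 = 5/4, A1 = -3/2, so x_p = 5/4 - 3*t/2.
General solution: x = 5/4 - 3*t/2 + C1*exp(-t) + C2*exp(2*t).
Apply the initial conditions: x(0) = 5/4 + C1 + C2 = -3 and x'(0) = -3/2 - C1 + 2*C2 = 0. Solving gives C1 = -10/3, C2 = -11/12.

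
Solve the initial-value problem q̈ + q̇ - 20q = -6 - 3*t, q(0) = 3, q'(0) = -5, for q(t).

q = 123/400 + 3*t/20 + 133*exp(4*t)/144 + 398*exp(-5*t)/225

Characteristic equation r² + r - 20 = 0 factors as (r - 4)(r + 5) = 0, so r = 4, -5.
Hence q_h = C1*exp(4*t) + C2*exp(-5*t).
For the particular solution try q_p = A0 + A1*t. Substituting and matching coefficients of each power of t gives A0 = 123/400, A1 = 3/20, so q_p = 123/400 + 3*t/20.
General solution: q = 123/400 + 3*t/20 + C1*exp(4*t) + C2*exp(-5*t).
Apply the initial conditions: q(0) = 123/400 + C1 + C2 = 3 and q'(0) = 3/20 - 5*C2 + 4*C1 = -5. Solving gives C1 = 133/144, C2 = 398/225.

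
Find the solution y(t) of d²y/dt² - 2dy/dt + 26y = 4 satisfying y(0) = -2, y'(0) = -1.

y = 2/13 - 28*cos(5*t)*exp(t)/13 + 3*exp(t)*sin(5*t)/13

Characteristic equation r² - 2r + 26 = 0 has discriminant (-2)² - 4·(26) = -100 < 0, so r = 1 ± 5i.
Hence y_h = C1*cos(5*t)*exp(t) + C2*exp(t)*sin(5*t).
For the particular solution try y_p = A0. Substituting and matching coefficients of each power of t gives A0 = 2/13, so y_p = 2/13.
General solution: y = 2/13 + C1*cos(5*t)*exp(t) + C2*exp(t)*sin(5*t).
Apply the initial conditions: y(0) = 2/13 + C1 = -2 and y'(0) = C1 + 5*C2 = -1. Solving gives C1 = -28/13, C2 = 3/13.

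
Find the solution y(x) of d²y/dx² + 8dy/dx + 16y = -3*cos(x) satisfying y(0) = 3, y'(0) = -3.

y = -45*cos(x)/289 - 24*sin(x)/289 + 912*exp(-4*x)/289 + 165*x*exp(-4*x)/17

Characteristic equation r² + 8r + 16 = 0 has discriminant (8)² - 4·(16) = 0, so r = -4 is a repeated root.
Hence y_h = (C1 + C2*x)*exp(-4*x).
Try y_p = A*cos(x) + B*sin(x). Substituting and equating the coefficients of cos(x) and sin(x) gives A = -45/289, B = -24/289, so y_p = -45*cos(x)/289 - 24*sin(x)/289.
General solution: y = -45*cos(x)/289 - 24*sin(x)/289 + C1*exp(-4*x) + C2*x*exp(-4*x).
Apply the initial conditions: y(0) = -45/289 + C1 = 3 and y'(0) = -24/289 + C2 - 4*C1 = -3. Solving gives C1 = 912/289, C2 = 165/17.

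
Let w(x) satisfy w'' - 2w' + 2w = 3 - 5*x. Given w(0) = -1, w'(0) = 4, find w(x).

Characteristic equation r² - 2r + 2 = 0 has discriminant (-2)² - 4·(2) = -4 < 0, so r = 1 ± i.
Hence w_h = C1*cos(x)*exp(x) + C2*exp(x)*sin(x).
For the particular solution try w_p = A0 + A1*x. Substituting and matching coefficients of each power of x gives A0 = -1, A1 = -5/2, so w_p = -1 - 5*x/2.
General solution: w = -1 - 5*x/2 + C1*cos(x)*exp(x) + C2*exp(x)*sin(x).
Apply the initial conditions: w(0) = -1 + C1 = -1 and w'(0) = -5/2 + C1 + C2 = 4. Solving gives C1 = 0, C2 = 13/2.

w = -1 - 5*x/2 + 13*exp(x)*sin(x)/2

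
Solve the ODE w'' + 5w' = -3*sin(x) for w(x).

w = C2 + 3*sin(x)/26 + 15*cos(x)/26 + C1*exp(-5*x)

Characteristic equation r² + 5r = 0 factors as (r + 5)r = 0, so r = -5, 0.
Hence w_h = C1*exp(-5*x) + C2.
Try w_p = A*cos(x) + B*sin(x). Substituting and equating the coefficients of cos(x) and sin(x) gives A = 15/26, B = 3/26, so w_p = 3*sin(x)/26 + 15*cos(x)/26.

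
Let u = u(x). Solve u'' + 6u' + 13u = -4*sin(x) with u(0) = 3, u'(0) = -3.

Characteristic equation r² + 6r + 13 = 0 has discriminant (6)² - 4·(13) = -16 < 0, so r = -3 ± 2i.
Hence u_h = C1*cos(2*x)*exp(-3*x) + C2*exp(-3*x)*sin(2*x).
Try u_p = A*cos(x) + B*sin(x). Substituting and equating the coefficients of cos(x) and sin(x) gives A = 2/15, B = -4/15, so u_p = -4*sin(x)/15 + 2*cos(x)/15.
General solution: u = -4*sin(x)/15 + 2*cos(x)/15 + C1*cos(2*x)*exp(-3*x) + C2*exp(-3*x)*sin(2*x).
Apply the initial conditions: u(0) = 2/15 + C1 = 3 and u'(0) = -4/15 - 3*C1 + 2*C2 = -3. Solving gives C1 = 43/15, C2 = 44/15.

u = -4*sin(x)/15 + 2*cos(x)/15 + 43*cos(2*x)*exp(-3*x)/15 + 44*exp(-3*x)*sin(2*x)/15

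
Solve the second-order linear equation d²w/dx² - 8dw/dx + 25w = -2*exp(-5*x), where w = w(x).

w = -exp(-5*x)/45 + C1*cos(3*x)*exp(4*x) + C2*exp(4*x)*sin(3*x)

Characteristic equation r² - 8r + 25 = 0 has discriminant (-8)² - 4·(25) = -36 < 0, so r = 4 ± 3i.
Hence w_h = C1*cos(3*x)*exp(4*x) + C2*exp(4*x)*sin(3*x).
Try w_p = A*exp(-5*x). Substituting into the equation and dividing by exp(-5*x) gives A = -1/45, so w_p = -exp(-5*x)/45.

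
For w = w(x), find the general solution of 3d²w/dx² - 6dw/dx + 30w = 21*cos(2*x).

Divide through by 3: w'' - 2w' + 10w = 7*cos(2*x).
Characteristic equation r² - 2r + 10 = 0 has discriminant (-2)² - 4·(10) = -36 < 0, so r = 1 ± 3i.
Hence w_h = C1*cos(3*x)*exp(x) + C2*exp(x)*sin(3*x).
Try w_p = A*cos(2*x) + B*sin(2*x). Substituting and equating the coefficients of cos(2x) and sin(2x) gives A = 21/26, B = -7/13, so w_p = -7*sin(2*x)/13 + 21*cos(2*x)/26.

w = -7*sin(2*x)/13 + 21*cos(2*x)/26 + C1*cos(3*x)*exp(x) + C2*exp(x)*sin(3*x)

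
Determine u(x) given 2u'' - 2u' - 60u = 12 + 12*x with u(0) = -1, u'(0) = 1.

u = -29/150 - 151*exp(-5*x)/275 - 17*exp(6*x)/66 - x/5

Divide through by 2: u'' - u' - 30u = 6 + 6*x.
Characteristic equation r² - r - 30 = 0 factors as (r - 6)(r + 5) = 0, so r = 6, -5.
Hence u_h = C1*exp(6*x) + C2*exp(-5*x).
For the particular solution try u_p = A0 + A1*x. Substituting and matching coefficients of each power of x gives A0 = -29/150, A1 = -1/5, so u_p = -29/150 - x/5.
General solution: u = -29/150 - x/5 + C1*exp(6*x) + C2*exp(-5*x).
Apply the initial conditions: u(0) = -29/150 + C1 + C2 = -1 and u'(0) = -1/5 - 5*C2 + 6*C1 = 1. Solving gives C1 = -17/66, C2 = -151/275.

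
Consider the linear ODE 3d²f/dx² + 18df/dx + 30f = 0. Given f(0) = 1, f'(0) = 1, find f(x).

Divide through by 3: f'' + 6f' + 10f = 0.
Characteristic equation r² + 6r + 10 = 0 has discriminant (6)² - 4·(10) = -4 < 0, so r = -3 ± i.
Hence f_h = C1*cos(x)*exp(-3*x) + C2*exp(-3*x)*sin(x).
Apply the initial conditions: f(0) = C1 = 1 and f'(0) = C2 - 3*C1 = 1. Solving gives C1 = 1, C2 = 4.

f = cos(x)*exp(-3*x) + 4*exp(-3*x)*sin(x)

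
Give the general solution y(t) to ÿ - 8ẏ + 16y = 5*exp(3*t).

y = 5*exp(3*t) + C1*exp(4*t) + C2*t*exp(4*t)

Characteristic equation r² - 8r + 16 = 0 has discriminant (-8)² - 4·(16) = 0, so r = 4 is a repeated root.
Hence y_h = (C1 + C2*t)*exp(4*t).
Try y_p = A*exp(3*t). Substituting into the equation and dividing by exp(3*t) gives A = 5, so y_p = 5*exp(3*t).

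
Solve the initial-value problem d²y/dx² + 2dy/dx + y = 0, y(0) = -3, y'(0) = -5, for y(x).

Characteristic equation r² + 2r + 1 = 0 has discriminant (2)² - 4·(1) = 0, so r = -1 is a repeated root.
Hence y_h = (C1 + C2*x)*exp(-x).
Apply the initial conditions: y(0) = C1 = -3 and y'(0) = C2 - C1 = -5. Solving gives C1 = -3, C2 = -8.

y = -3*exp(-x) - 8*x*exp(-x)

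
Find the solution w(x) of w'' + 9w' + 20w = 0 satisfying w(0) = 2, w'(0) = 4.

w = -12*exp(-5*x) + 14*exp(-4*x)

Characteristic equation r² + 9r + 20 = 0 factors as (r + 4)(r + 5) = 0, so r = -4, -5.
Hence w_h = C1*exp(-4*x) + C2*exp(-5*x).
Apply the initial conditions: w(0) = C1 + C2 = 2 and w'(0) = -5*C2 - 4*C1 = 4. Solving gives C1 = 14, C2 = -12.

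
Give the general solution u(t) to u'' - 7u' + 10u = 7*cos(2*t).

Characteristic equation r² - 7r + 10 = 0 factors as (r - 5)(r - 2) = 0, so r = 5, 2.
Hence u_h = C1*exp(5*t) + C2*exp(2*t).
Try u_p = A*cos(2*t) + B*sin(2*t). Substituting and equating the coefficients of cos(2t) and sin(2t) gives A = 21/116, B = -49/116, so u_p = -49*sin(2*t)/116 + 21*cos(2*t)/116.

u = -49*sin(2*t)/116 + 21*cos(2*t)/116 + C1*exp(5*t) + C2*exp(2*t)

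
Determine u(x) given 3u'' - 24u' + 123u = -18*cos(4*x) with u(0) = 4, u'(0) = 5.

u = -150*cos(4*x)/1649 + 192*sin(4*x)/1649 - 19507*exp(4*x)*sin(5*x)/8245 + 6746*cos(5*x)*exp(4*x)/1649

Divide through by 3: u'' - 8u' + 41u = -6*cos(4*x).
Characteristic equation r² - 8r + 41 = 0 has discriminant (-8)² - 4·(41) = -100 < 0, so r = 4 ± 5i.
Hence u_h = C1*cos(5*x)*exp(4*x) + C2*exp(4*x)*sin(5*x).
Try u_p = A*cos(4*x) + B*sin(4*x). Substituting and equating the coefficients of cos(4x) and sin(4x) gives A = -150/1649, B = 192/1649, so u_p = -150*cos(4*x)/1649 + 192*sin(4*x)/1649.
General solution: u = -150*cos(4*x)/1649 + 192*sin(4*x)/1649 + C1*cos(5*x)*exp(4*x) + C2*exp(4*x)*sin(5*x).
Apply the initial conditions: u(0) = -150/1649 + C1 = 4 and u'(0) = 768/1649 + 4*C1 + 5*C2 = 5. Solving gives C1 = 6746/1649, C2 = -19507/8245.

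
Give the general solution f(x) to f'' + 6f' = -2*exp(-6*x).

f = C2 + C1*exp(-6*x) + x*exp(-6*x)/3

Characteristic equation r² + 6r = 0 factors as (r + 6)r = 0, so r = -6, 0.
Hence f_h = C1*exp(-6*x) + C2.
Since exp(-6*x) solves the homogeneous equation (r = -6 is a root of multiplicity 1), multiply the trial by x. Try f_p = A*x*exp(-6*x). Substituting into the equation and dividing by exp(-6*x) gives A = 1/3, so f_p = x*exp(-6*x)/3.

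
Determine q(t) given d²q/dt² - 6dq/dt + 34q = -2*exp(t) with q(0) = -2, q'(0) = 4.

Characteristic equation r² - 6r + 34 = 0 has discriminant (-6)² - 4·(34) = -100 < 0, so r = 3 ± 5i.
Hence q_h = C1*cos(5*t)*exp(3*t) + C2*exp(3*t)*sin(5*t).
Try q_p = A*exp(t). Substituting into the equation and dividing by exp(t) gives A = -2/29, so q_p = -2*exp(t)/29.
General solution: q = -2*exp(t)/29 + C1*cos(5*t)*exp(3*t) + C2*exp(3*t)*sin(5*t).
Apply the initial conditions: q(0) = -2/29 + C1 = -2 and q'(0) = -2/29 + 3*C1 + 5*C2 = 4. Solving gives C1 = -56/29, C2 = 286/145.

q = -2*exp(t)/29 - 56*cos(5*t)*exp(3*t)/29 + 286*exp(3*t)*sin(5*t)/145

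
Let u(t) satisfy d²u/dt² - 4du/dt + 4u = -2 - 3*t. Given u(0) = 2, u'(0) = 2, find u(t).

Characteristic equation r² - 4r + 4 = 0 has discriminant (-4)² - 4·(4) = 0, so r = 2 is a repeated root.
Hence u_h = (C1 + C2*t)*exp(2*t).
For the particular solution try u_p = A0 + A1*t. Substituting and matching coefficients of each power of t gives A0 = -5/4, A1 = -3/4, so u_p = -5/4 - 3*t/4.
General solution: u = -5/4 - 3*t/4 + C1*exp(2*t) + C2*t*exp(2*t).
Apply the initial conditions: u(0) = -5/4 + C1 = 2 and u'(0) = -3/4 + C2 + 2*C1 = 2. Solving gives C1 = 13/4, C2 = -15/4.

u = -5/4 - 3*t/4 + 13*exp(2*t)/4 - 15*t*exp(2*t)/4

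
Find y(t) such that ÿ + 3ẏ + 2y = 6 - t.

Characteristic equation r² + 3r + 2 = 0 factors as (r + 1)(r + 2) = 0, so r = -1, -2.
Hence y_h = C1*exp(-t) + C2*exp(-2*t).
For the particular solution try y_p = A0 + A1*t. Substituting and matching coefficients of each power of t gives A0 = 15/4, A1 = -1/2, so y_p = 15/4 - t/2.

y = 15/4 - t/2 + C1*exp(-t) + C2*exp(-2*t)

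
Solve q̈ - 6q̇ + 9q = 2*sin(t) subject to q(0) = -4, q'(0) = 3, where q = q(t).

Characteristic equation r² - 6r + 9 = 0 has discriminant (-6)² - 4·(9) = 0, so r = 3 is a repeated root.
Hence q_h = (C1 + C2*t)*exp(3*t).
Try q_p = A*cos(t) + B*sin(t). Substituting and equating the coefficients of cos(t) and sin(t) gives A = 3/25, B = 4/25, so q_p = 3*cos(t)/25 + 4*sin(t)/25.
General solution: q = 3*cos(t)/25 + 4*sin(t)/25 + C1*exp(3*t) + C2*t*exp(3*t).
Apply the initial conditions: q(0) = 3/25 + C1 = -4 and q'(0) = 4/25 + C2 + 3*C1 = 3. Solving gives C1 = -103/25, C2 = 76/5.

q = -103*exp(3*t)/25 + 3*cos(t)/25 + 4*sin(t)/25 + 76*t*exp(3*t)/5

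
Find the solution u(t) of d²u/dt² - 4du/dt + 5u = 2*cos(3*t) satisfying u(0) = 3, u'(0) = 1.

u = -3*sin(3*t)/20 - cos(3*t)/20 - 93*exp(2*t)*sin(t)/20 + 61*cos(t)*exp(2*t)/20

Characteristic equation r² - 4r + 5 = 0 has discriminant (-4)² - 4·(5) = -4 < 0, so r = 2 ± i.
Hence u_h = C1*cos(t)*exp(2*t) + C2*exp(2*t)*sin(t).
Try u_p = A*cos(3*t) + B*sin(3*t). Substituting and equating the coefficients of cos(3t) and sin(3t) gives A = -1/20, B = -3/20, so u_p = -3*sin(3*t)/20 - cos(3*t)/20.
General solution: u = -3*sin(3*t)/20 - cos(3*t)/20 + C1*cos(t)*exp(2*t) + C2*exp(2*t)*sin(t).
Apply the initial conditions: u(0) = -1/20 + C1 = 3 and u'(0) = -9/20 + C2 + 2*C1 = 1. Solving gives C1 = 61/20, C2 = -93/20.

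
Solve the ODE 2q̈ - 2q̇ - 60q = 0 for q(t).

Divide through by 2: q'' - q' - 30q = 0.
Characteristic equation r² - r - 30 = 0 factors as (r + 5)(r - 6) = 0, so r = -5, 6.
Hence q_h = C1*exp(-5*t) + C2*exp(6*t).

q = C1*exp(-5*t) + C2*exp(6*t)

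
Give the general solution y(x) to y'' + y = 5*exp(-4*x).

y = 5*exp(-4*x)/17 + C1*cos(x) + C2*sin(x)

Characteristic equation r² + 1 = 0 has discriminant (0)² - 4·(1) = -4 < 0, so r = ± i.
Hence y_h = C1*cos(x) + C2*sin(x).
Try y_p = A*exp(-4*x). Substituting into the equation and dividing by exp(-4*x) gives A = 5/17, so y_p = 5*exp(-4*x)/17.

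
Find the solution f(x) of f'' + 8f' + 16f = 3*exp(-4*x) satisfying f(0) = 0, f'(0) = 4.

Characteristic equation r² + 8r + 16 = 0 has discriminant (8)² - 4·(16) = 0, so r = -4 is a repeated root.
Hence f_h = (C1 + C2*x)*exp(-4*x).
Since exp(-4*x) solves the homogeneous equation (r = -4 is a root of multiplicity 2), multiply the trial by x^2. Try f_p = A*x^2*exp(-4*x). Substituting into the equation and dividing by exp(-4*x) gives A = 3/2, so f_p = 3*x^2*exp(-4*x)/2.
General solution: f = C1*exp(-4*x) + 3*x^2*exp(-4*x)/2 + C2*x*exp(-4*x).
Apply the initial conditions: f(0) = C1 = 0 and f'(0) = C2 - 4*C1 = 4. Solving gives C1 = 0, C2 = 4.

f = 4*x*exp(-4*x) + 3*x**2*exp(-4*x)/2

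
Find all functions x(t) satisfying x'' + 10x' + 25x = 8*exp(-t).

Characteristic equation r² + 10r + 25 = 0 has discriminant (10)² - 4·(25) = 0, so r = -5 is a repeated root.
Hence x_h = (C1 + C2*t)*exp(-5*t).
Try x_p = A*exp(-t). Substituting into the equation and dividing by exp(-t) gives A = 1/2, so x_p = exp(-t)/2.

x = exp(-t)/2 + C1*exp(-5*t) + C2*t*exp(-5*t)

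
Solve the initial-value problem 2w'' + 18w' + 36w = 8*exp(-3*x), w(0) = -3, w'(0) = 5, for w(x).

Divide through by 2: w'' + 9w' + 18w = 4*exp(-3*x).
Characteristic equation r² + 9r + 18 = 0 factors as (r + 6)(r + 3) = 0, so r = -6, -3.
Hence w_h = C1*exp(-6*x) + C2*exp(-3*x).
Since exp(-3*x) solves the homogeneous equation (r = -3 is a root of multiplicity 1), multiply the trial by x. Try w_p = A*x*exp(-3*x). Substituting into the equation and dividing by exp(-3*x) gives A = 4/3, so w_p = 4*x*exp(-3*x)/3.
General solution: w = C1*exp(-6*x) + C2*exp(-3*x) + 4*x*exp(-3*x)/3.
Apply the initial conditions: w(0) = C1 + C2 = -3 and w'(0) = 4/3 - 6*C1 - 3*C2 = 5. Solving gives C1 = 16/9, C2 = -43/9.

w = -43*exp(-3*x)/9 + 16*exp(-6*x)/9 + 4*x*exp(-3*x)/3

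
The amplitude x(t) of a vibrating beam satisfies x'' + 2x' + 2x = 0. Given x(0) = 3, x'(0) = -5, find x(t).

x = -2*exp(-t)*sin(t) + 3*cos(t)*exp(-t)

Characteristic equation r² + 2r + 2 = 0 has discriminant (2)² - 4·(2) = -4 < 0, so r = -1 ± i.
Hence x_h = C1*cos(t)*exp(-t) + C2*exp(-t)*sin(t).
Apply the initial conditions: x(0) = C1 = 3 and x'(0) = C2 - C1 = -5. Solving gives C1 = 3, C2 = -2.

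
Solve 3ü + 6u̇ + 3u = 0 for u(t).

Divide through by 3: u'' + 2u' + u = 0.
Characteristic equation r² + 2r + 1 = 0 has discriminant (2)² - 4·(1) = 0, so r = -1 is a repeated root.
Hence u_h = (C1 + C2*t)*exp(-t).

u = C1*exp(-t) + C2*t*exp(-t)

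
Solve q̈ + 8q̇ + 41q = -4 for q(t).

q = -4/41 + C1*cos(5*t)*exp(-4*t) + C2*exp(-4*t)*sin(5*t)

Characteristic equation r² + 8r + 41 = 0 has discriminant (8)² - 4·(41) = -100 < 0, so r = -4 ± 5i.
Hence q_h = C1*cos(5*t)*exp(-4*t) + C2*exp(-4*t)*sin(5*t).
For the particular solution try q_p = A0. Substituting and matching coefficients of each power of t gives A0 = -4/41, so q_p = -4/41.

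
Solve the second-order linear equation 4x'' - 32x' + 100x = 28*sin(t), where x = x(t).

x = 7*cos(t)/80 + 21*sin(t)/80 + C1*cos(3*t)*exp(4*t) + C2*exp(4*t)*sin(3*t)

Divide through by 4: x'' - 8x' + 25x = 7*sin(t).
Characteristic equation r² - 8r + 25 = 0 has discriminant (-8)² - 4·(25) = -36 < 0, so r = 4 ± 3i.
Hence x_h = C1*cos(3*t)*exp(4*t) + C2*exp(4*t)*sin(3*t).
Try x_p = A*cos(t) + B*sin(t). Substituting and equating the coefficients of cos(t) and sin(t) gives A = 7/80, B = 21/80, so x_p = 7*cos(t)/80 + 21*sin(t)/80.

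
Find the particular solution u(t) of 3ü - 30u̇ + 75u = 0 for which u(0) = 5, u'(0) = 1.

Divide through by 3: u'' - 10u' + 25u = 0.
Characteristic equation r² - 10r + 25 = 0 has discriminant (-10)² - 4·(25) = 0, so r = 5 is a repeated root.
Hence u_h = (C1 + C2*t)*exp(5*t).
Apply the initial conditions: u(0) = C1 = 5 and u'(0) = C2 + 5*C1 = 1. Solving gives C1 = 5, C2 = -24.

u = 5*exp(5*t) - 24*t*exp(5*t)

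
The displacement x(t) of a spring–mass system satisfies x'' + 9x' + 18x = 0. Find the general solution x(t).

x = C1*exp(-3*t) + C2*exp(-6*t)

Characteristic equation r² + 9r + 18 = 0 factors as (r + 3)(r + 6) = 0, so r = -3, -6.
Hence x_h = C1*exp(-3*t) + C2*exp(-6*t).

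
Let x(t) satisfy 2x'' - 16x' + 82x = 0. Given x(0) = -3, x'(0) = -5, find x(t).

Divide through by 2: x'' - 8x' + 41x = 0.
Characteristic equation r² - 8r + 41 = 0 has discriminant (-8)² - 4·(41) = -100 < 0, so r = 4 ± 5i.
Hence x_h = C1*cos(5*t)*exp(4*t) + C2*exp(4*t)*sin(5*t).
Apply the initial conditions: x(0) = C1 = -3 and x'(0) = 4*C1 + 5*C2 = -5. Solving gives C1 = -3, C2 = 7/5.

x = -3*cos(5*t)*exp(4*t) + 7*exp(4*t)*sin(5*t)/5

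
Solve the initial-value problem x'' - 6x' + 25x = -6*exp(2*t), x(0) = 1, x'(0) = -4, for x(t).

Characteristic equation r² - 6r + 25 = 0 has discriminant (-6)² - 4·(25) = -64 < 0, so r = 3 ± 4i.
Hence x_h = C1*cos(4*t)*exp(3*t) + C2*exp(3*t)*sin(4*t).
Try x_p = A*exp(2*t). Substituting into the equation and dividing by exp(2*t) gives A = -6/17, so x_p = -6*exp(2*t)/17.
General solution: x = -6*exp(2*t)/17 + C1*cos(4*t)*exp(3*t) + C2*exp(3*t)*sin(4*t).
Apply the initial conditions: x(0) = -6/17 + C1 = 1 and x'(0) = -12/17 + 3*C1 + 4*C2 = -4. Solving gives C1 = 23/17, C2 = -125/68.

x = -6*exp(2*t)/17 - 125*exp(3*t)*sin(4*t)/68 + 23*cos(4*t)*exp(3*t)/17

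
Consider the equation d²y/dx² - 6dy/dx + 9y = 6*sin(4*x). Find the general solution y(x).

Characteristic equation r² - 6r + 9 = 0 has discriminant (-6)² - 4·(9) = 0, so r = 3 is a repeated root.
Hence y_h = (C1 + C2*x)*exp(3*x).
Try y_p = A*cos(4*x) + B*sin(4*x). Substituting and equating the coefficients of cos(4x) and sin(4x) gives A = 144/625, B = -42/625, so y_p = -42*sin(4*x)/625 + 144*cos(4*x)/625.

y = -42*sin(4*x)/625 + 144*cos(4*x)/625 + C1*exp(3*x) + C2*x*exp(3*x)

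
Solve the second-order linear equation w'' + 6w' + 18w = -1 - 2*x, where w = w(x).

Characteristic equation r² + 6r + 18 = 0 has discriminant (6)² - 4·(18) = -36 < 0, so r = -3 ± 3i.
Hence w_h = C1*cos(3*x)*exp(-3*x) + C2*exp(-3*x)*sin(3*x).
For the particular solution try w_p = A0 + A1*x. Substituting and matching coefficients of each power of x gives A0 = -1/54, A1 = -1/9, so w_p = -1/54 - x/9.

w = -1/54 - x/9 + C1*cos(3*x)*exp(-3*x) + C2*exp(-3*x)*sin(3*x)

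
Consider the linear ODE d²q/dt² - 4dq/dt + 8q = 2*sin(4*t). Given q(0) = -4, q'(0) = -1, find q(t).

Characteristic equation r² - 4r + 8 = 0 has discriminant (-4)² - 4·(8) = -16 < 0, so r = 2 ± 2i.
Hence q_h = C1*cos(2*t)*exp(2*t) + C2*exp(2*t)*sin(2*t).
Try q_p = A*cos(4*t) + B*sin(4*t). Substituting and equating the coefficients of cos(4t) and sin(4t) gives A = 1/10, B = -1/20, so q_p = -sin(4*t)/20 + cos(4*t)/10.
General solution: q = -sin(4*t)/20 + cos(4*t)/10 + C1*cos(2*t)*exp(2*t) + C2*exp(2*t)*sin(2*t).
Apply the initial conditions: q(0) = 1/10 + C1 = -4 and q'(0) = -1/5 + 2*C1 + 2*C2 = -1. Solving gives C1 = -41/10, C2 = 37/10.

q = -sin(4*t)/20 + cos(4*t)/10 - 41*cos(2*t)*exp(2*t)/10 + 37*exp(2*t)*sin(2*t)/10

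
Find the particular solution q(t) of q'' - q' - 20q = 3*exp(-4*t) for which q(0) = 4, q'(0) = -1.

Characteristic equation r² - r - 20 = 0 factors as (r + 4)(r - 5) = 0, so r = -4, 5.
Hence q_h = C1*exp(-4*t) + C2*exp(5*t).
Since exp(-4*t) solves the homogeneous equation (r = -4 is a root of multiplicity 1), multiply the trial by t. Try q_p = A*t*exp(-4*t). Substituting into the equation and dividing by exp(-4*t) gives A = -1/3, so q_p = -t*exp(-4*t)/3.
General solution: q = C1*exp(-4*t) + C2*exp(5*t) - t*exp(-4*t)/3.
Apply the initial conditions: q(0) = C1 + C2 = 4 and q'(0) = -1/3 - 4*C1 + 5*C2 = -1. Solving gives C1 = 62/27, C2 = 46/27.

q = 46*exp(5*t)/27 + 62*exp(-4*t)/27 - t*exp(-4*t)/3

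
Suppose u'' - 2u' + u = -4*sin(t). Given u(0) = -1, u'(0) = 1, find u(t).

u = -2*cos(t) + exp(t)

Characteristic equation r² - 2r + 1 = 0 has discriminant (-2)² - 4·(1) = 0, so r = 1 is a repeated root.
Hence u_h = (C1 + C2*t)*exp(t).
Try u_p = A*cos(t) + B*sin(t). Substituting and equating the coefficients of cos(t) and sin(t) gives A = -2, B = 0, so u_p = -2*cos(t).
General solution: u = -2*cos(t) + C1*exp(t) + C2*t*exp(t).
Apply the initial conditions: u(0) = -2 + C1 = -1 and u'(0) = C1 + C2 = 1. Solving gives C1 = 1, C2 = 0.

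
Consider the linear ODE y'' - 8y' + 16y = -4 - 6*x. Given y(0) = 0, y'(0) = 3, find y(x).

Characteristic equation r² - 8r + 16 = 0 has discriminant (-8)² - 4·(16) = 0, so r = 4 is a repeated root.
Hence y_h = (C1 + C2*x)*exp(4*x).
For the particular solution try y_p = A0 + A1*x. Substituting and matching coefficients of each power of x gives A0 = -7/16, A1 = -3/8, so y_p = -7/16 - 3*x/8.
General solution: y = -7/16 - 3*x/8 + C1*exp(4*x) + C2*x*exp(4*x).
Apply the initial conditions: y(0) = -7/16 + C1 = 0 and y'(0) = -3/8 + C2 + 4*C1 = 3. Solving gives C1 = 7/16, C2 = 13/8.

y = -7/16 - 3*x/8 + 7*exp(4*x)/16 + 13*x*exp(4*x)/8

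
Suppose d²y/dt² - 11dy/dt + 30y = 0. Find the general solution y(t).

y = C1*exp(5*t) + C2*exp(6*t)

Characteristic equation r² - 11r + 30 = 0 factors as (r - 5)(r - 6) = 0, so r = 5, 6.
Hence y_h = C1*exp(5*t) + C2*exp(6*t).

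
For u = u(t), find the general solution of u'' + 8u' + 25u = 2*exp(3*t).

u = exp(3*t)/29 + C1*cos(3*t)*exp(-4*t) + C2*exp(-4*t)*sin(3*t)

Characteristic equation r² + 8r + 25 = 0 has discriminant (8)² - 4·(25) = -36 < 0, so r = -4 ± 3i.
Hence u_h = C1*cos(3*t)*exp(-4*t) + C2*exp(-4*t)*sin(3*t).
Try u_p = A*exp(3*t). Substituting into the equation and dividing by exp(3*t) gives A = 1/29, so u_p = exp(3*t)/29.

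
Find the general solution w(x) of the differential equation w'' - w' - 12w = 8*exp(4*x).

w = C1*exp(4*x) + C2*exp(-3*x) + 8*x*exp(4*x)/7

Characteristic equation r² - r - 12 = 0 factors as (r - 4)(r + 3) = 0, so r = 4, -3.
Hence w_h = C1*exp(4*x) + C2*exp(-3*x).
Since exp(4*x) solves the homogeneous equation (r = 4 is a root of multiplicity 1), multiply the trial by x. Try w_p = A*x*exp(4*x). Substituting into the equation and dividing by exp(4*x) gives A = 8/7, so w_p = 8*x*exp(4*x)/7.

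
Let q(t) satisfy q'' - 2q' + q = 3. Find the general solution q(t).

Characteristic equation r² - 2r + 1 = 0 has discriminant (-2)² - 4·(1) = 0, so r = 1 is a repeated root.
Hence q_h = (C1 + C2*t)*exp(t).
For the particular solution try q_p = A0. Substituting and matching coefficients of each power of t gives A0 = 3, so q_p = 3.

q = 3 + C1*exp(t) + C2*t*exp(t)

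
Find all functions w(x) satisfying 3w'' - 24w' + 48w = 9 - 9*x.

Divide through by 3: w'' - 8w' + 16w = 3 - 3*x.
Characteristic equation r² - 8r + 16 = 0 has discriminant (-8)² - 4·(16) = 0, so r = 4 is a repeated root.
Hence w_h = (C1 + C2*x)*exp(4*x).
For the particular solution try w_p = A0 + A1*x. Substituting and matching coefficients of each power of x gives A0 = 3/32, A1 = -3/16, so w_p = 3/32 - 3*x/16.

w = 3/32 - 3*x/16 + C1*exp(4*x) + C2*x*exp(4*x)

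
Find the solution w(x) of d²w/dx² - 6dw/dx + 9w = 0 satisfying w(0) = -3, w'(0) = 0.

Characteristic equation r² - 6r + 9 = 0 has discriminant (-6)² - 4·(9) = 0, so r = 3 is a repeated root.
Hence w_h = (C1 + C2*x)*exp(3*x).
Apply the initial conditions: w(0) = C1 = -3 and w'(0) = C2 + 3*C1 = 0. Solving gives C1 = -3, C2 = 9.

w = -3*exp(3*x) + 9*x*exp(3*x)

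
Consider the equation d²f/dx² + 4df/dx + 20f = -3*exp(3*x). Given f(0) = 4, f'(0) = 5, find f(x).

f = -3*exp(3*x)/41 + 137*exp(-2*x)*sin(4*x)/41 + 167*cos(4*x)*exp(-2*x)/41

Characteristic equation r² + 4r + 20 = 0 has discriminant (4)² - 4·(20) = -64 < 0, so r = -2 ± 4i.
Hence f_h = C1*cos(4*x)*exp(-2*x) + C2*exp(-2*x)*sin(4*x).
Try f_p = A*exp(3*x). Substituting into the equation and dividing by exp(3*x) gives A = -3/41, so f_p = -3*exp(3*x)/41.
General solution: f = -3*exp(3*x)/41 + C1*cos(4*x)*exp(-2*x) + C2*exp(-2*x)*sin(4*x).
Apply the initial conditions: f(0) = -3/41 + C1 = 4 and f'(0) = -9/41 - 2*C1 + 4*C2 = 5. Solving gives C1 = 167/41, C2 = 137/41.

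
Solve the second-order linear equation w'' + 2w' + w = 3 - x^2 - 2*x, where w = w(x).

w = 1 - x**2 + 2*x + C1*exp(-x) + C2*x*exp(-x)

Characteristic equation r² + 2r + 1 = 0 has discriminant (2)² - 4·(1) = 0, so r = -1 is a repeated root.
Hence w_h = (C1 + C2*x)*exp(-x).
For the particular solution try w_p = A0 + A1*x + A2*x^2. Substituting and matching coefficients of each power of x gives A0 = 1, A1 = 2, A2 = -1, so w_p = 1 - x^2 + 2*x.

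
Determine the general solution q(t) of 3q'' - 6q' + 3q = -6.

Divide through by 3: q'' - 2q' + q = -2.
Characteristic equation r² - 2r + 1 = 0 has discriminant (-2)² - 4·(1) = 0, so r = 1 is a repeated root.
Hence q_h = (C1 + C2*t)*exp(t).
For the particular solution try q_p = A0. Substituting and matching coefficients of each power of t gives A0 = -2, so q_p = -2.

q = -2 + C1*exp(t) + C2*t*exp(t)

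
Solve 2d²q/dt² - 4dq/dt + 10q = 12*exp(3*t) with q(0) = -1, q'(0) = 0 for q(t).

Divide through by 2: q'' - 2q' + 5q = 6*exp(3*t).
Characteristic equation r² - 2r + 5 = 0 has discriminant (-2)² - 4·(5) = -16 < 0, so r = 1 ± 2i.
Hence q_h = C1*cos(2*t)*exp(t) + C2*exp(t)*sin(2*t).
Try q_p = A*exp(3*t). Substituting into the equation and dividing by exp(3*t) gives A = 3/4, so q_p = 3*exp(3*t)/4.
General solution: q = 3*exp(3*t)/4 + C1*cos(2*t)*exp(t) + C2*exp(t)*sin(2*t).
Apply the initial conditions: q(0) = 3/4 + C1 = -1 and q'(0) = 9/4 + C1 + 2*C2 = 0. Solving gives C1 = -7/4, C2 = -1/4.

q = 3*exp(3*t)/4 - 7*cos(2*t)*exp(t)/4 - exp(t)*sin(2*t)/4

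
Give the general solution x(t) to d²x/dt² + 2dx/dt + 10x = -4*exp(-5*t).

x = -4*exp(-5*t)/25 + C1*cos(3*t)*exp(-t) + C2*exp(-t)*sin(3*t)

Characteristic equation r² + 2r + 10 = 0 has discriminant (2)² - 4·(10) = -36 < 0, so r = -1 ± 3i.
Hence x_h = C1*cos(3*t)*exp(-t) + C2*exp(-t)*sin(3*t).
Try x_p = A*exp(-5*t). Substituting into the equation and dividing by exp(-5*t) gives A = -4/25, so x_p = -4*exp(-5*t)/25.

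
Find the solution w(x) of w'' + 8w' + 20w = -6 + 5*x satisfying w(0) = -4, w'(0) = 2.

Characteristic equation r² + 8r + 20 = 0 has discriminant (8)² - 4·(20) = -16 < 0, so r = -4 ± 2i.
Hence w_h = C1*cos(2*x)*exp(-4*x) + C2*exp(-4*x)*sin(2*x).
For the particular solution try w_p = A0 + A1*x. Substituting and matching coefficients of each power of x gives A0 = -2/5, A1 = 1/4, so w_p = -2/5 + x/4.
General solution: w = -2/5 + x/4 + C1*cos(2*x)*exp(-4*x) + C2*exp(-4*x)*sin(2*x).
Apply the initial conditions: w(0) = -2/5 + C1 = -4 and w'(0) = 1/4 - 4*C1 + 2*C2 = 2. Solving gives C1 = -18/5, C2 = -253/40.

w = -2/5 + x/4 - 253*exp(-4*x)*sin(2*x)/40 - 18*cos(2*x)*exp(-4*x)/5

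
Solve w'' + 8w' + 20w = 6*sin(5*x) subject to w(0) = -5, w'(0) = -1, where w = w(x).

Characteristic equation r² + 8r + 20 = 0 has discriminant (8)² - 4·(20) = -16 < 0, so r = -4 ± 2i.
Hence w_h = C1*cos(2*x)*exp(-4*x) + C2*exp(-4*x)*sin(2*x).
Try w_p = A*cos(5*x) + B*sin(5*x). Substituting and equating the coefficients of cos(5x) and sin(5x) gives A = -48/325, B = -6/325, so w_p = -48*cos(5*x)/325 - 6*sin(5*x)/325.
General solution: w = -48*cos(5*x)/325 - 6*sin(5*x)/325 + C1*cos(2*x)*exp(-4*x) + C2*exp(-4*x)*sin(2*x).
Apply the initial conditions: w(0) = -48/325 + C1 = -5 and w'(0) = -6/65 - 4*C1 + 2*C2 = -1. Solving gives C1 = -1577/325, C2 = -6603/650.

w = -48*cos(5*x)/325 - 6*sin(5*x)/325 - 6603*exp(-4*x)*sin(2*x)/650 - 1577*cos(2*x)*exp(-4*x)/325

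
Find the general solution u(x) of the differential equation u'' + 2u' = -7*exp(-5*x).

u = C2 - 7*exp(-5*x)/15 + C1*exp(-2*x)

Characteristic equation r² + 2r = 0 factors as (r + 2)r = 0, so r = -2, 0.
Hence u_h = C1*exp(-2*x) + C2.
Try u_p = A*exp(-5*x). Substituting into the equation and dividing by exp(-5*x) gives A = -7/15, so u_p = -7*exp(-5*x)/15.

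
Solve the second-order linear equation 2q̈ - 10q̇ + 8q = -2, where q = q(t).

Divide through by 2: q'' - 5q' + 4q = -1.
Characteristic equation r² - 5r + 4 = 0 factors as (r - 4)(r - 1) = 0, so r = 4, 1.
Hence q_h = C1*exp(4*t) + C2*exp(t).
For the particular solution try q_p = A0. Substituting and matching coefficients of each power of t gives A0 = -1/4, so q_p = -1/4.

q = -1/4 + C1*exp(4*t) + C2*exp(t)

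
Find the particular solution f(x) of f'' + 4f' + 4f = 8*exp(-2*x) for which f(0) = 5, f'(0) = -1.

f = 5*exp(-2*x) + 4*x**2*exp(-2*x) + 9*x*exp(-2*x)

Characteristic equation r² + 4r + 4 = 0 has discriminant (4)² - 4·(4) = 0, so r = -2 is a repeated root.
Hence f_h = (C1 + C2*x)*exp(-2*x).
Since exp(-2*x) solves the homogeneous equation (r = -2 is a root of multiplicity 2), multiply the trial by x^2. Try f_p = A*x^2*exp(-2*x). Substituting into the equation and dividing by exp(-2*x) gives A = 4, so f_p = 4*x^2*exp(-2*x).
General solution: f = C1*exp(-2*x) + 4*x^2*exp(-2*x) + C2*x*exp(-2*x).
Apply the initial conditions: f(0) = C1 = 5 and f'(0) = C2 - 2*C1 = -1. Solving gives C1 = 5, C2 = 9.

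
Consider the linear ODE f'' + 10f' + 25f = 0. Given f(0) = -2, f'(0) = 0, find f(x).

Characteristic equation r² + 10r + 25 = 0 has discriminant (10)² - 4·(25) = 0, so r = -5 is a repeated root.
Hence f_h = (C1 + C2*x)*exp(-5*x).
Apply the initial conditions: f(0) = C1 = -2 and f'(0) = C2 - 5*C1 = 0. Solving gives C1 = -2, C2 = -10.

f = -2*exp(-5*x) - 10*x*exp(-5*x)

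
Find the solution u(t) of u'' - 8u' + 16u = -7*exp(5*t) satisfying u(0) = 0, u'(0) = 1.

Characteristic equation r² - 8r + 16 = 0 has discriminant (-8)² - 4·(16) = 0, so r = 4 is a repeated root.
Hence u_h = (C1 + C2*t)*exp(4*t).
Try u_p = A*exp(5*t). Substituting into the equation and dividing by exp(5*t) gives A = -7, so u_p = -7*exp(5*t).
General solution: u = -7*exp(5*t) + C1*exp(4*t) + C2*t*exp(4*t).
Apply the initial conditions: u(0) = -7 + C1 = 0 and u'(0) = -35 + C2 + 4*C1 = 1. Solving gives C1 = 7, C2 = 8.

u = -7*exp(5*t) + 7*exp(4*t) + 8*t*exp(4*t)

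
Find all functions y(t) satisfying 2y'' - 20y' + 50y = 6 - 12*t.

Divide through by 2: y'' - 10y' + 25y = 3 - 6*t.
Characteristic equation r² - 10r + 25 = 0 has discriminant (-10)² - 4·(25) = 0, so r = 5 is a repeated root.
Hence y_h = (C1 + C2*t)*exp(5*t).
For the particular solution try y_p = A0 + A1*t. Substituting and matching coefficients of each power of t gives A0 = 3/125, A1 = -6/25, so y_p = 3/125 - 6*t/25.

y = 3/125 - 6*t/25 + C1*exp(5*t) + C2*t*exp(5*t)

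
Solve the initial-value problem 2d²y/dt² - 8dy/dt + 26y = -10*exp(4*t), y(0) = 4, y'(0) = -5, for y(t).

Divide through by 2: y'' - 4y' + 13y = -5*exp(4*t).
Characteristic equation r² - 4r + 13 = 0 has discriminant (-4)² - 4·(13) = -36 < 0, so r = 2 ± 3i.
Hence y_h = C1*cos(3*t)*exp(2*t) + C2*exp(2*t)*sin(3*t).
Try y_p = A*exp(4*t). Substituting into the equation and dividing by exp(4*t) gives A = -5/13, so y_p = -5*exp(4*t)/13.
General solution: y = -5*exp(4*t)/13 + C1*cos(3*t)*exp(2*t) + C2*exp(2*t)*sin(3*t).
Apply the initial conditions: y(0) = -5/13 + C1 = 4 and y'(0) = -20/13 + 2*C1 + 3*C2 = -5. Solving gives C1 = 57/13, C2 = -53/13.

y = -5*exp(4*t)/13 - 53*exp(2*t)*sin(3*t)/13 + 57*cos(3*t)*exp(2*t)/13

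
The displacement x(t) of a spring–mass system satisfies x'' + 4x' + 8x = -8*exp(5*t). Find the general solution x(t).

x = -8*exp(5*t)/53 + C1*cos(2*t)*exp(-2*t) + C2*exp(-2*t)*sin(2*t)

Characteristic equation r² + 4r + 8 = 0 has discriminant (4)² - 4·(8) = -16 < 0, so r = -2 ± 2i.
Hence x_h = C1*cos(2*t)*exp(-2*t) + C2*exp(-2*t)*sin(2*t).
Try x_p = A*exp(5*t). Substituting into the equation and dividing by exp(5*t) gives A = -8/53, so x_p = -8*exp(5*t)/53.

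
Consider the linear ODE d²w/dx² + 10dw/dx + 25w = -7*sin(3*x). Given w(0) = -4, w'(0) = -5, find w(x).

Characteristic equation r² + 10r + 25 = 0 has discriminant (10)² - 4·(25) = 0, so r = -5 is a repeated root.
Hence w_h = (C1 + C2*x)*exp(-5*x).
Try w_p = A*cos(3*x) + B*sin(3*x). Substituting and equating the coefficients of cos(3x) and sin(3x) gives A = 105/578, B = -28/289, so w_p = -28*sin(3*x)/289 + 105*cos(3*x)/578.
General solution: w = -28*sin(3*x)/289 + 105*cos(3*x)/578 + C1*exp(-5*x) + C2*x*exp(-5*x).
Apply the initial conditions: w(0) = 105/578 + C1 = -4 and w'(0) = -84/289 + C2 - 5*C1 = -5. Solving gives C1 = -2417/578, C2 = -871/34.

w = -2417*exp(-5*x)/578 - 28*sin(3*x)/289 + 105*cos(3*x)/578 - 871*x*exp(-5*x)/34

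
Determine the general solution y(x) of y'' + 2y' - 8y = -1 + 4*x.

Characteristic equation r² + 2r - 8 = 0 factors as (r + 4)(r - 2) = 0, so r = -4, 2.
Hence y_h = C1*exp(-4*x) + C2*exp(2*x).
For the particular solution try y_p = A0 + A1*x. Substituting and matching coefficients of each power of x gives A0 = 0, A1 = -1/2, so y_p = -x/2.

y = -x/2 + C1*exp(-4*x) + C2*exp(2*x)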